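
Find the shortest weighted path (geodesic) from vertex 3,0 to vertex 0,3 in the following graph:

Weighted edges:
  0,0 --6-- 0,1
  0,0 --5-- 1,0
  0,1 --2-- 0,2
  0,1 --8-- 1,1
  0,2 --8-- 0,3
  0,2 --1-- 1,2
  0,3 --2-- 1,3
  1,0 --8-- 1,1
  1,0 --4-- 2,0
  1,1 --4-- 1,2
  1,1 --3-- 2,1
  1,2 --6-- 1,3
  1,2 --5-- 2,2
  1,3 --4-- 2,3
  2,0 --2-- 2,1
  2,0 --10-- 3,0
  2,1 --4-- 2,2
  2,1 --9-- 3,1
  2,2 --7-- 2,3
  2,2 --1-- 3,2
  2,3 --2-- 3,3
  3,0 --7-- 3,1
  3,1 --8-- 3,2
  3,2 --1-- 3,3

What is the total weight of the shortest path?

Shortest path: 3,0 → 3,1 → 3,2 → 3,3 → 2,3 → 1,3 → 0,3, total weight = 24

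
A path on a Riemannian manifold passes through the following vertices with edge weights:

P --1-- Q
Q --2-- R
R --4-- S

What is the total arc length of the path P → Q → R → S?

Arc length = 1 + 2 + 4 = 7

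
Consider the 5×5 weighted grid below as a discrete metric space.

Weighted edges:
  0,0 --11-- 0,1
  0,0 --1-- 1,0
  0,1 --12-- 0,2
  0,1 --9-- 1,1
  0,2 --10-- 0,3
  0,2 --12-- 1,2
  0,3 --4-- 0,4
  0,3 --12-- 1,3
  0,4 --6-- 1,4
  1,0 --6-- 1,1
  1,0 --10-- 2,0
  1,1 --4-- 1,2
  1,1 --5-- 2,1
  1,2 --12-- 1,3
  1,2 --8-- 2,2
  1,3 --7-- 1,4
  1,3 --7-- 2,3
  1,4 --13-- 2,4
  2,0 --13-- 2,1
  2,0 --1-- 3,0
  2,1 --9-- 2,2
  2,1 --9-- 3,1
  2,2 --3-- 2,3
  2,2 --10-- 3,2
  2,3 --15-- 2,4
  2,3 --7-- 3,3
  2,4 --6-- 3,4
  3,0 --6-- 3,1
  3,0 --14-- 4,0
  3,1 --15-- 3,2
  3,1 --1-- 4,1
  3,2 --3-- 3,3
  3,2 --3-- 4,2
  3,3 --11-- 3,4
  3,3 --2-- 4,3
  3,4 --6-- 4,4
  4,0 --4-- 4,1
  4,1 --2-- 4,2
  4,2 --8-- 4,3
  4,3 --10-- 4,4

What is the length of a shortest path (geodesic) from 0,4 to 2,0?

Shortest path: 0,4 → 1,4 → 1,3 → 2,3 → 3,3 → 3,2 → 4,2 → 4,1 → 3,1 → 3,0 → 2,0, total weight = 43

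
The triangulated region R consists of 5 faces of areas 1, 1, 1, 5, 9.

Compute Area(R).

1 + 1 + 1 + 5 + 9 = 17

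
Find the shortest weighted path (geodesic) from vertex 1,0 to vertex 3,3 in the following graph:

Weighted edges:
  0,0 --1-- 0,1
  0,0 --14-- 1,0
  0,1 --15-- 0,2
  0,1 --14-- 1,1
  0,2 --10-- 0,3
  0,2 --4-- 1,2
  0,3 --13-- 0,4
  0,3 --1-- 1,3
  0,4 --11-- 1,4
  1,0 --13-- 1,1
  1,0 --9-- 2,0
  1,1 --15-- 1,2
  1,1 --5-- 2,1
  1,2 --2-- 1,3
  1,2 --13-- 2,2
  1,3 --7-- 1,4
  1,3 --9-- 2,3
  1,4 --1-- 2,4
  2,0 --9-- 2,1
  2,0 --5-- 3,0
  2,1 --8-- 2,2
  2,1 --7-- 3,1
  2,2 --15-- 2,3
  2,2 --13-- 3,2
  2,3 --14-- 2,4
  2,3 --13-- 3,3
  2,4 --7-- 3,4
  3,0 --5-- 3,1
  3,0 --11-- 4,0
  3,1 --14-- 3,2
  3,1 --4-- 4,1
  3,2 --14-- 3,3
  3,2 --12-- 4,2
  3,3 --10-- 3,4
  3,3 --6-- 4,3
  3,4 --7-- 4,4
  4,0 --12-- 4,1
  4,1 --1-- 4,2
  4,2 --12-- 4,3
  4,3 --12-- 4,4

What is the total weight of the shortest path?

Shortest path: 1,0 → 2,0 → 3,0 → 3,1 → 4,1 → 4,2 → 4,3 → 3,3, total weight = 42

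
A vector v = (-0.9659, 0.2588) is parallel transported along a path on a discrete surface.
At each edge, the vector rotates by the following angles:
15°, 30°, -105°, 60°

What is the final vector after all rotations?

Total rotation: 15° + 30° + (-105°) + 60° = 0°. Final vector: (-0.9659, 0.2588)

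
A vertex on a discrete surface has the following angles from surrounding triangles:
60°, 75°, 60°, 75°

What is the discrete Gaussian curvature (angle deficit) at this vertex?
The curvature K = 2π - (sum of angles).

Sum of angles = 270°. K = 360° - 270° = 90° = π/2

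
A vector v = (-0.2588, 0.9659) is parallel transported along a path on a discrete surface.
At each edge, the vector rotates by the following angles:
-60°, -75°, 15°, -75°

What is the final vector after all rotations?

Total rotation: (-60°) + (-75°) + 15° + (-75°) = -195° ≡ 165° (mod 360°). Final vector: (0, -1)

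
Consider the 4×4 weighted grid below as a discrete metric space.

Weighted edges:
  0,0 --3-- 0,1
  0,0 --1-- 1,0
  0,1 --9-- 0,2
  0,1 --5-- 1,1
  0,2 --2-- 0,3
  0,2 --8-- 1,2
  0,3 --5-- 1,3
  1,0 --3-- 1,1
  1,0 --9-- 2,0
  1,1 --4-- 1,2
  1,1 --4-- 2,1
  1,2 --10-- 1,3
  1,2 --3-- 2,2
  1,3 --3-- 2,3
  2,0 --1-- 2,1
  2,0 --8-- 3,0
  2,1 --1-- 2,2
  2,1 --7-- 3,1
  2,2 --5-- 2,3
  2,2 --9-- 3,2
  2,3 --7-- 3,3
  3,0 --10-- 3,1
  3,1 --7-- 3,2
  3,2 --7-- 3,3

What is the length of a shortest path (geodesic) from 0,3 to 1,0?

Shortest path: 0,3 → 0,2 → 0,1 → 0,0 → 1,0, total weight = 15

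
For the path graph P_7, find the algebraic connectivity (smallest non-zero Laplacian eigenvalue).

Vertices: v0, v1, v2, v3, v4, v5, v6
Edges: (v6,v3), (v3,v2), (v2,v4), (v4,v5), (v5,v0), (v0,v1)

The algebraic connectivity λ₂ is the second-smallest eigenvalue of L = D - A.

The path graph P_n has Laplacian eigenvalues λ_k = 2 − 2cos(kπ/n), k = 0, 1, …, n−1. Here n = 7:
k=0: 2 − 2cos(0) = 0.0; k=1: 2 − 2cos(π/7) = 0.1981; k=2: 2 − 2cos(2π/7) = 0.753; k=3: 2 − 2cos(3π/7) = 1.555; k=4: 2 − 2cos(4π/7) = 2.445; k=5: 2 − 2cos(5π/7) = 3.247; k=6: 2 − 2cos(6π/7) = 3.8019.
Laplacian eigenvalues: [0.0, 0.1981, 0.753, 1.555, 2.445, 3.247, 3.8019]. Algebraic connectivity (smallest non-zero eigenvalue) = 0.1981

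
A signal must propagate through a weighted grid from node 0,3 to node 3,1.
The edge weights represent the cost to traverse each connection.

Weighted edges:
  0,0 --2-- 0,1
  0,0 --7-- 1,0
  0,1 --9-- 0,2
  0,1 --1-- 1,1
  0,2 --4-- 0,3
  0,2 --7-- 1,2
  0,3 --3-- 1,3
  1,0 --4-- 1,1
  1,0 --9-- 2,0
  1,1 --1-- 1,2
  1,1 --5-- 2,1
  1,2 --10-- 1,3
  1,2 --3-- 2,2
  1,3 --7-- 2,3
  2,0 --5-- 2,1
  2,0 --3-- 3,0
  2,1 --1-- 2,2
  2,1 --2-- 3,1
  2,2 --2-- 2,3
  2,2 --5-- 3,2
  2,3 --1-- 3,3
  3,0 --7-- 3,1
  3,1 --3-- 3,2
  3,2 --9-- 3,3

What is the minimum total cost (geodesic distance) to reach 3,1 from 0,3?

Shortest path: 0,3 → 1,3 → 2,3 → 2,2 → 2,1 → 3,1, total weight = 15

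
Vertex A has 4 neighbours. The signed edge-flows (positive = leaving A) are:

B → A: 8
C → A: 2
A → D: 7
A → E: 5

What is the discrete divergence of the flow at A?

Divergence = sum of outgoing flows = (-8) + (-2) + 7 + 5 = 2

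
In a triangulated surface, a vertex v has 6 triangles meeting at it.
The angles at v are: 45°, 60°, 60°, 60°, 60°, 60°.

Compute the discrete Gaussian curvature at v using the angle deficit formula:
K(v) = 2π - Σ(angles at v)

Sum of angles = 345°. K = 360° - 345° = 15°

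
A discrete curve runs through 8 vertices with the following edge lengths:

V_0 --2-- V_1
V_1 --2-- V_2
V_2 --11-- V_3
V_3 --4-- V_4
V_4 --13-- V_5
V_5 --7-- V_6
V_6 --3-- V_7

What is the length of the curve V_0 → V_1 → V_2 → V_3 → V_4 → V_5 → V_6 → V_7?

Arc length = 2 + 2 + 11 + 4 + 13 + 7 + 3 = 42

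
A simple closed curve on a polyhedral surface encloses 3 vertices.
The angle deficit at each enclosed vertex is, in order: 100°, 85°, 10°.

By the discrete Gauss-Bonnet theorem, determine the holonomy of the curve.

Holonomy = total enclosed curvature = 100° + 85° + 10° = 195°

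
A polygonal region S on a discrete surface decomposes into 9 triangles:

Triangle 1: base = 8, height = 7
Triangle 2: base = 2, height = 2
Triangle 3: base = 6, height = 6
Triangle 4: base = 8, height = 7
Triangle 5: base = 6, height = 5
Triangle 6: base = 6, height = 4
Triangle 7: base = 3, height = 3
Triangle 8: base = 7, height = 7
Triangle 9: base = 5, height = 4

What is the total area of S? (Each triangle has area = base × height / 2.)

(1/2)×8×7 + (1/2)×2×2 + (1/2)×6×6 + (1/2)×8×7 + (1/2)×6×5 + (1/2)×6×4 + (1/2)×3×3 + (1/2)×7×7 + (1/2)×5×4 = 142.0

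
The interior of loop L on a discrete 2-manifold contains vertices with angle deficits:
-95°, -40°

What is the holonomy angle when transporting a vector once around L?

Holonomy = total enclosed curvature = (-95°) + (-40°) = -135°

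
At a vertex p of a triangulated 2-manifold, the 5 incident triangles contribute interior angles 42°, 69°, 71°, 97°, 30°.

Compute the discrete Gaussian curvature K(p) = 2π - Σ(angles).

Sum of angles = 309°. K = 360° - 309° = 51° = 17π/60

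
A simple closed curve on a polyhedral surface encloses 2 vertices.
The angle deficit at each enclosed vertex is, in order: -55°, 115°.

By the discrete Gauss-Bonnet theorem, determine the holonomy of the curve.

Holonomy = total enclosed curvature = (-55°) + 115° = 60°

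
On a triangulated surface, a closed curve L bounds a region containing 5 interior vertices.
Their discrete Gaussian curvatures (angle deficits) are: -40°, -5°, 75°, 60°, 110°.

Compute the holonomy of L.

Holonomy = total enclosed curvature = (-40°) + (-5°) + 75° + 60° + 110° = 200°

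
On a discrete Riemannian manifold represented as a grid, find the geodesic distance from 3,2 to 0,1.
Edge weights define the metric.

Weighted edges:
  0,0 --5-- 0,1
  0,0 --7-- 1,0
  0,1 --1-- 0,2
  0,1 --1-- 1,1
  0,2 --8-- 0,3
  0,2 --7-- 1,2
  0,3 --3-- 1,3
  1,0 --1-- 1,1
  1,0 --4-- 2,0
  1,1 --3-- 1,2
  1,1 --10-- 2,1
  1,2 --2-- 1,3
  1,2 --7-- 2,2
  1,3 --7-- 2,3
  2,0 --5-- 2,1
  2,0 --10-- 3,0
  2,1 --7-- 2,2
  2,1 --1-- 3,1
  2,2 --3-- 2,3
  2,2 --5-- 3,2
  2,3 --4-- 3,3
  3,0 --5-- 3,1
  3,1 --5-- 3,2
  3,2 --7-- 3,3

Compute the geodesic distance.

Shortest path: 3,2 → 2,2 → 1,2 → 1,1 → 0,1, total weight = 16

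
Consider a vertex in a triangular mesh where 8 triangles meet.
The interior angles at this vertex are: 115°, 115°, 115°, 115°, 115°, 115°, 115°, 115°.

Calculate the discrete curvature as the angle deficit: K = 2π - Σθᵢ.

Sum of angles = 920°. K = 360° - 920° = -560°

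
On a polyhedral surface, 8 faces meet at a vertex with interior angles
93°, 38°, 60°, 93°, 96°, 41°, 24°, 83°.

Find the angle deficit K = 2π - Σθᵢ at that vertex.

Sum of angles = 528°. K = 360° - 528° = -168° = -14π/15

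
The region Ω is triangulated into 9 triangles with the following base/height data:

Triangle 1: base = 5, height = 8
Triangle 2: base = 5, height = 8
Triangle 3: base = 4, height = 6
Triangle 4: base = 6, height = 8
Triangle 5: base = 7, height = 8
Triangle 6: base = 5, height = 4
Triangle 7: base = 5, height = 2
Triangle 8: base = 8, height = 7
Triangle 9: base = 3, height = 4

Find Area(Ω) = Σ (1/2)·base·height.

(1/2)×5×8 + (1/2)×5×8 + (1/2)×4×6 + (1/2)×6×8 + (1/2)×7×8 + (1/2)×5×4 + (1/2)×5×2 + (1/2)×8×7 + (1/2)×3×4 = 153.0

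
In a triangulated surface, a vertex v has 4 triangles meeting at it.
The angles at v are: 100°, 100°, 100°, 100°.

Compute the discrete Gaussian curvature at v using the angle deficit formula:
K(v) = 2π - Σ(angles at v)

Sum of angles = 400°. K = 360° - 400° = -40° = -2π/9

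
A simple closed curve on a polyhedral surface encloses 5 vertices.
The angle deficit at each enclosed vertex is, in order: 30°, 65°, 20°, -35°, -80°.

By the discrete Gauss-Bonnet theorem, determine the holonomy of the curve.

Holonomy = total enclosed curvature = 30° + 65° + 20° + (-35°) + (-80°) = 0°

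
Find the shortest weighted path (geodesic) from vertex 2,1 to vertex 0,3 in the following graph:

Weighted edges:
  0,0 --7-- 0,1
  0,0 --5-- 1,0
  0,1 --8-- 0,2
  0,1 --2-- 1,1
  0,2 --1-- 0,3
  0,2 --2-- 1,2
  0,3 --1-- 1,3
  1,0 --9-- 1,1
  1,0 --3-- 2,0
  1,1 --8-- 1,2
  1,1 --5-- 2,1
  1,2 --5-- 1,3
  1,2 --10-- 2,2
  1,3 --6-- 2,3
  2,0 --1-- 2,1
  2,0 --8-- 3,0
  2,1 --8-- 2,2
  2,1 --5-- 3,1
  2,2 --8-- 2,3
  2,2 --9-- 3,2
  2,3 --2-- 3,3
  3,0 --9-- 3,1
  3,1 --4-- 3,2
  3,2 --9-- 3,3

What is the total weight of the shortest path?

Shortest path: 2,1 → 1,1 → 0,1 → 0,2 → 0,3, total weight = 16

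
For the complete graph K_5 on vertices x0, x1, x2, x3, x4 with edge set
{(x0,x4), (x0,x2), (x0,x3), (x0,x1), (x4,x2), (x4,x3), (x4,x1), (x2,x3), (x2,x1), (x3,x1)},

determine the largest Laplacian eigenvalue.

For the complete graph K_n, L = nI − J (J = all-ones matrix). J has eigenvalues n (once, eigenvector 𝟙) and 0 (multiplicity n−1), so L has eigenvalues 0 (once) and n (multiplicity n−1). Here n = 5: eigenvalue 0 once and 5 with multiplicity 4.
Laplacian eigenvalues: [0.0, 5.0, 5.0, 5.0, 5.0]. Largest eigenvalue (spectral radius) = 5.0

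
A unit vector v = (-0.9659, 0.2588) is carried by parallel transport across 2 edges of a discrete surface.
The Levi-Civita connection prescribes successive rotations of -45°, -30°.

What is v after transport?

Total rotation: (-45°) + (-30°) = -75°. Final vector: (0, 1)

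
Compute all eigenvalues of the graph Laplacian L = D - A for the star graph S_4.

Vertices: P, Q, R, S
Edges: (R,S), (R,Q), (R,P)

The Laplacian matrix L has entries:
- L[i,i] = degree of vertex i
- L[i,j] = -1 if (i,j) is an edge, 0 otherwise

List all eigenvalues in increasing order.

The star S_4 is the complete bipartite graph K_{1,3} (one hub of degree 3, 3 leaves of degree 1). The Laplacian spectrum of K_{p,q} is 0, p (multiplicity q−1), q (multiplicity p−1), p+q. With p = 1, q = 3: 0 once, 1 with multiplicity 2, and 4 once. (Check: trace L = sum of degrees = 6 = 2·1 + 4.)
Laplacian eigenvalues (increasing order): [0.0, 1.0, 1.0, 4.0]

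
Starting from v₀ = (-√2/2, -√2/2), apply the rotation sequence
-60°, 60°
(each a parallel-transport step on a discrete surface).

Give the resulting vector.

Total rotation: (-60°) + 60° = 0°. Final vector: (-0.7071, -0.7071)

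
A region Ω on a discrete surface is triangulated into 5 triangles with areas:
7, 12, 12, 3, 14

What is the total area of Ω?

7 + 12 + 12 + 3 + 14 = 48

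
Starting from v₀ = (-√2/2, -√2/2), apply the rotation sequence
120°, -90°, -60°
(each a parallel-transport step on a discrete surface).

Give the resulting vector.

Total rotation: 120° + (-90°) + (-60°) = -30°. Final vector: (-0.9659, -0.2588)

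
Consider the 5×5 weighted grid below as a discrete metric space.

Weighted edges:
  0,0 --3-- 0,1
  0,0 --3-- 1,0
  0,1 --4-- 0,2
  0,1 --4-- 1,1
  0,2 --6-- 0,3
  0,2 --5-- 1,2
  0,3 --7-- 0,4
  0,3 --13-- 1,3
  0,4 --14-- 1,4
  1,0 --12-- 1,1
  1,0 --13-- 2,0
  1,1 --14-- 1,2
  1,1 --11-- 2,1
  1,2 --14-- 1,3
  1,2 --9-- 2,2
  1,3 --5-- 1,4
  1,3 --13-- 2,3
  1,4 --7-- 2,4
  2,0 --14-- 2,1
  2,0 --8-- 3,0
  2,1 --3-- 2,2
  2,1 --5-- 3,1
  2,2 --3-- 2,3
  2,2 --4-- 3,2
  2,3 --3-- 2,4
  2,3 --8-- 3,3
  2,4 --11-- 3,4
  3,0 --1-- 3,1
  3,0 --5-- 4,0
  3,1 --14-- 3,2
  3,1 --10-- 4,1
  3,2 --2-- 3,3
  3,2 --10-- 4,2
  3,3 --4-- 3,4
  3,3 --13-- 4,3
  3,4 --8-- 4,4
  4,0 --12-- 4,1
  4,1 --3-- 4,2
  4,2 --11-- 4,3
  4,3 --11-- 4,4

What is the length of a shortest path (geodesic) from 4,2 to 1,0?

Shortest path: 4,2 → 4,1 → 3,1 → 3,0 → 2,0 → 1,0, total weight = 35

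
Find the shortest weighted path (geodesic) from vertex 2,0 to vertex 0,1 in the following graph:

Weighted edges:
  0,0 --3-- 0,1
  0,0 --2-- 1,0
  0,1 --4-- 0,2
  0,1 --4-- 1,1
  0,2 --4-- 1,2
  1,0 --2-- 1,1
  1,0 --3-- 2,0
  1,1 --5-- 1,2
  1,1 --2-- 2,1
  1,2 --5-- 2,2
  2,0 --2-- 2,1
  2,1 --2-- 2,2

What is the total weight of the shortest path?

Shortest path: 2,0 → 2,1 → 1,1 → 0,1, total weight = 8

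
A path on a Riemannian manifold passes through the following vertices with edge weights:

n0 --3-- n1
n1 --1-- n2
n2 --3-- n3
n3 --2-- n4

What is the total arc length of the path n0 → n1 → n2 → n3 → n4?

Arc length = 3 + 1 + 3 + 2 = 9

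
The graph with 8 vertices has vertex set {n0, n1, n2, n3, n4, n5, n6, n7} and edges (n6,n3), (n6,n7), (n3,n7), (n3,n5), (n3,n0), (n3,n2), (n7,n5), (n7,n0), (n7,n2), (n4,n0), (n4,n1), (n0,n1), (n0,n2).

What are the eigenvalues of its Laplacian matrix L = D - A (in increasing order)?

Degrees: deg(n0) = 5, deg(n1) = 2, deg(n2) = 3, deg(n3) = 5, deg(n4) = 2, deg(n5) = 2, deg(n6) = 2, deg(n7) = 5.
L = D − A with rows/columns ordered (n0, n1, n2, n3, n4, n5, n6, n7):
  [ 5, -1, -1, -1, -1,  0,  0, -1]
  [-1,  2,  0,  0, -1,  0,  0,  0]
  [-1,  0,  3, -1,  0,  0,  0, -1]
  [-1,  0, -1,  5,  0, -1, -1, -1]
  [-1, -1,  0,  0,  2,  0,  0,  0]
  [ 0,  0,  0, -1,  0,  2,  0, -1]
  [ 0,  0,  0, -1,  0,  0,  2, -1]
  [-1,  0, -1, -1,  0, -1, -1,  5]
Characteristic polynomial: det(λI − L) = λ(λ² − 6λ + 4)(λ − 2)(λ² − 9λ + 16)(λ − 3)(λ − 6).
Roots: λ = 0; (λ² − 6λ + 4) = 0 ⇒ λ = 3 ± √5 ≈ 0.7639, 5.2361; (λ − 2) = 0 ⇒ λ = 2; (λ² − 9λ + 16) = 0 ⇒ λ = (9 ± √17)/2 ≈ 2.4384, 6.5616; (λ − 3) = 0 ⇒ λ = 3; (λ − 6) = 0 ⇒ λ = 6.
(Check: the roots sum (with multiplicity) to 26, matching trace L = Σdeg = 2·13 = 26.)
Laplacian eigenvalues (increasing order): [0.0, 0.7639, 2.0, 2.4384, 3.0, 5.2361, 6.0, 6.5616]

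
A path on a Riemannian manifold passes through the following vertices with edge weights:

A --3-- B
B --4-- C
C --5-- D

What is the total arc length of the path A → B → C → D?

Arc length = 3 + 4 + 5 = 12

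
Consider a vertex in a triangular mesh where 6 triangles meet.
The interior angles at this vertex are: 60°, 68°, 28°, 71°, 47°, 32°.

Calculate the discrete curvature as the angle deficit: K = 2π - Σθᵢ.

Sum of angles = 306°. K = 360° - 306° = 54° = 3π/10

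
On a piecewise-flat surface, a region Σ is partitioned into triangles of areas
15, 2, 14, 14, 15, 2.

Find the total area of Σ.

15 + 2 + 14 + 14 + 15 + 2 = 62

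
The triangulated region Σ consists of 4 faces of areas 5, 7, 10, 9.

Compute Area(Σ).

5 + 7 + 10 + 9 = 31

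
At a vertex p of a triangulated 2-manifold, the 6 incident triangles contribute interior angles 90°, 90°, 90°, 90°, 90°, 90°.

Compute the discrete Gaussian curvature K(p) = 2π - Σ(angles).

Sum of angles = 540°. K = 360° - 540° = -180°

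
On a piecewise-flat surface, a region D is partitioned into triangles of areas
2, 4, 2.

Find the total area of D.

2 + 4 + 2 = 8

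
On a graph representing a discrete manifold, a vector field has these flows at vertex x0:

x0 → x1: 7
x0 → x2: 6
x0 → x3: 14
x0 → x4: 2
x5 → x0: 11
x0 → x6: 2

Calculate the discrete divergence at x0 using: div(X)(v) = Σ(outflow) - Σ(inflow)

Divergence = sum of outgoing flows = 7 + 6 + 14 + 2 + (-11) + 2 = 20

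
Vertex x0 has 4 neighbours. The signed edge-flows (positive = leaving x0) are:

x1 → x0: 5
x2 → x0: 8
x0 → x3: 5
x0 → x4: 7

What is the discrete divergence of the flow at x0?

Divergence = sum of outgoing flows = (-5) + (-8) + 5 + 7 = -1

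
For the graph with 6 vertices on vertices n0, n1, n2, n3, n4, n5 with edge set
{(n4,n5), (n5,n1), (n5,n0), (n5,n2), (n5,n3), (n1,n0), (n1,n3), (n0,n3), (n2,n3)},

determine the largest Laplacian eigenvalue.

Degrees: deg(n0) = 3, deg(n1) = 3, deg(n2) = 2, deg(n3) = 4, deg(n4) = 1, deg(n5) = 5.
L = D − A with rows/columns ordered (n0, n1, n2, n3, n4, n5):
  [ 3, -1,  0, -1,  0, -1]
  [-1,  3,  0, -1,  0, -1]
  [ 0,  0,  2, -1,  0, -1]
  [-1, -1, -1,  4,  0, -1]
  [ 0,  0,  0,  0,  1, -1]
  [-1, -1, -1, -1, -1,  5]
Characteristic polynomial: det(λI − L) = λ(λ − 1)(λ − 2)(λ − 4)(λ − 5)(λ − 6).
Roots: λ = 0; (λ − 1) = 0 ⇒ λ = 1; (λ − 2) = 0 ⇒ λ = 2; (λ − 4) = 0 ⇒ λ = 4; (λ − 5) = 0 ⇒ λ = 5; (λ − 6) = 0 ⇒ λ = 6.
(Check: the roots sum (with multiplicity) to 18, matching trace L = Σdeg = 2·9 = 18.)
Laplacian eigenvalues: [0.0, 1.0, 2.0, 4.0, 5.0, 6.0]. Largest eigenvalue (spectral radius) = 6.0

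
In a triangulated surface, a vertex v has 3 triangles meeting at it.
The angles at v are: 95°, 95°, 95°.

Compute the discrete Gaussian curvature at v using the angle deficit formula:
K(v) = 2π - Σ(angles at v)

Sum of angles = 285°. K = 360° - 285° = 75°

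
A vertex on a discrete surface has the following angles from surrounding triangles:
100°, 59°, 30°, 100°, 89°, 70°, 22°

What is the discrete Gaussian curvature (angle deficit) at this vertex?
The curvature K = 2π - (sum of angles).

Sum of angles = 470°. K = 360° - 470° = -110° = -11π/18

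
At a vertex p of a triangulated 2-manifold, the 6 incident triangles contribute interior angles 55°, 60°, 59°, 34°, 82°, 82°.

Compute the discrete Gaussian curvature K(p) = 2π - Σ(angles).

Sum of angles = 372°. K = 360° - 372° = -12° = -π/15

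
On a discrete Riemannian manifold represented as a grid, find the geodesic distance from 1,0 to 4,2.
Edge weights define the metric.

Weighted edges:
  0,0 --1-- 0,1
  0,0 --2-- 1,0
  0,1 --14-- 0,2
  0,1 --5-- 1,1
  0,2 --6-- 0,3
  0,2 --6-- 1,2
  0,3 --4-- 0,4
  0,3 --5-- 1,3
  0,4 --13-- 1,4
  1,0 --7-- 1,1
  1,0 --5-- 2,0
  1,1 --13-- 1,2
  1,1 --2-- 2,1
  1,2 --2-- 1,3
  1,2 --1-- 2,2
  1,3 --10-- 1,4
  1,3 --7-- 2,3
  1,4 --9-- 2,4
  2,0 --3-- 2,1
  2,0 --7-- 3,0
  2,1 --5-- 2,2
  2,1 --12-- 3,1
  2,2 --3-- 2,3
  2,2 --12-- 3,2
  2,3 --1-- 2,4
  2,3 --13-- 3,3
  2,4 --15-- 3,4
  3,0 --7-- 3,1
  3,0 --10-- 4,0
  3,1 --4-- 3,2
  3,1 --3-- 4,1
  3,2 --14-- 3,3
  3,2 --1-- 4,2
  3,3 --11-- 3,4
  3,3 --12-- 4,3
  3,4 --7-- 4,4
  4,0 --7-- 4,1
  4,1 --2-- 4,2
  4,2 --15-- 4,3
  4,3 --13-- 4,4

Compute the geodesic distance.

Shortest path: 1,0 → 2,0 → 3,0 → 3,1 → 4,1 → 4,2, total weight = 24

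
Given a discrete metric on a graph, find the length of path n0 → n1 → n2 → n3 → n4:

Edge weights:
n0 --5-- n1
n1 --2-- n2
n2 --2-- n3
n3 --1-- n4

Arc length = 5 + 2 + 2 + 1 = 10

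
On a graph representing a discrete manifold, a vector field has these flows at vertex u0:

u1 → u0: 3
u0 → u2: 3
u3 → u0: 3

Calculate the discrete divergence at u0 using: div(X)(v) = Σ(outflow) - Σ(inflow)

Divergence = sum of outgoing flows = (-3) + 3 + (-3) = -3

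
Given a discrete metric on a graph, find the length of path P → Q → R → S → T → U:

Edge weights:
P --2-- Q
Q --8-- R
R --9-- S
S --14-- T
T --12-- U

Arc length = 2 + 8 + 9 + 14 + 12 = 45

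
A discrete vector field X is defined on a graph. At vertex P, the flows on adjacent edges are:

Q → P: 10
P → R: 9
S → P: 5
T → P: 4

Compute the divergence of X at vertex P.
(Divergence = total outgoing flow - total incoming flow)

Divergence = sum of outgoing flows = (-10) + 9 + (-5) + (-4) = -10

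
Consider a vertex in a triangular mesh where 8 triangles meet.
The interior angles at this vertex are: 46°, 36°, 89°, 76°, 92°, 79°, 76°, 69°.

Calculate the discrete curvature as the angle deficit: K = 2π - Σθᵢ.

Sum of angles = 563°. K = 360° - 563° = -203° = -203π/180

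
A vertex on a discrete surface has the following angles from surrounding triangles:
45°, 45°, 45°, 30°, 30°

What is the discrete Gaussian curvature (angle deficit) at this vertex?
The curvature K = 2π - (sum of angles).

Sum of angles = 195°. K = 360° - 195° = 165°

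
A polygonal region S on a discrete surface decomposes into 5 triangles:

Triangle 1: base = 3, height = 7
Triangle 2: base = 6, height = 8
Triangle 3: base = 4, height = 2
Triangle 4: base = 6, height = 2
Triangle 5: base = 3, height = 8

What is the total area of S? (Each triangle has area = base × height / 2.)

(1/2)×3×7 + (1/2)×6×8 + (1/2)×4×2 + (1/2)×6×2 + (1/2)×3×8 = 56.5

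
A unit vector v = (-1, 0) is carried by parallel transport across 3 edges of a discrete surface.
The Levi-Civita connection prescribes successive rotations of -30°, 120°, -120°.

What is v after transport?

Total rotation: (-30°) + 120° + (-120°) = -30°. Final vector: (-0.8660, 0.5000)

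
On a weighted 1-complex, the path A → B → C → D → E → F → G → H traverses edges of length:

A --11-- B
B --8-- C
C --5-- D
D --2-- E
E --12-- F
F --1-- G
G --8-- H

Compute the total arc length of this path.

Arc length = 11 + 8 + 5 + 2 + 12 + 1 + 8 = 47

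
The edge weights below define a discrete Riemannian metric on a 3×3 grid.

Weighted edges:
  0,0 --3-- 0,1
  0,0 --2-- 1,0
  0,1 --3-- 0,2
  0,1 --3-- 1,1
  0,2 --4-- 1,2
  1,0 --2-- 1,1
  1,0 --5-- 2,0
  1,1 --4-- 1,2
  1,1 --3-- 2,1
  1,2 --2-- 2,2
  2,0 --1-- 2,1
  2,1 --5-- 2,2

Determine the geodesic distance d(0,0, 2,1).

Shortest path: 0,0 → 1,0 → 1,1 → 2,1, total weight = 7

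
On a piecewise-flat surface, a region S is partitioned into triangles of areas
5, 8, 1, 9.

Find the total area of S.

5 + 8 + 1 + 9 = 23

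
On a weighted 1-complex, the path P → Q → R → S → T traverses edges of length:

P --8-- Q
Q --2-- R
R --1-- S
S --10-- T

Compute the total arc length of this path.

Arc length = 8 + 2 + 1 + 10 = 21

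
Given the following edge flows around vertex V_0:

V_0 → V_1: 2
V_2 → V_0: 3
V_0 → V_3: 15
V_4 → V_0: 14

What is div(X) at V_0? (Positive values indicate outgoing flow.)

Divergence = sum of outgoing flows = 2 + (-3) + 15 + (-14) = 0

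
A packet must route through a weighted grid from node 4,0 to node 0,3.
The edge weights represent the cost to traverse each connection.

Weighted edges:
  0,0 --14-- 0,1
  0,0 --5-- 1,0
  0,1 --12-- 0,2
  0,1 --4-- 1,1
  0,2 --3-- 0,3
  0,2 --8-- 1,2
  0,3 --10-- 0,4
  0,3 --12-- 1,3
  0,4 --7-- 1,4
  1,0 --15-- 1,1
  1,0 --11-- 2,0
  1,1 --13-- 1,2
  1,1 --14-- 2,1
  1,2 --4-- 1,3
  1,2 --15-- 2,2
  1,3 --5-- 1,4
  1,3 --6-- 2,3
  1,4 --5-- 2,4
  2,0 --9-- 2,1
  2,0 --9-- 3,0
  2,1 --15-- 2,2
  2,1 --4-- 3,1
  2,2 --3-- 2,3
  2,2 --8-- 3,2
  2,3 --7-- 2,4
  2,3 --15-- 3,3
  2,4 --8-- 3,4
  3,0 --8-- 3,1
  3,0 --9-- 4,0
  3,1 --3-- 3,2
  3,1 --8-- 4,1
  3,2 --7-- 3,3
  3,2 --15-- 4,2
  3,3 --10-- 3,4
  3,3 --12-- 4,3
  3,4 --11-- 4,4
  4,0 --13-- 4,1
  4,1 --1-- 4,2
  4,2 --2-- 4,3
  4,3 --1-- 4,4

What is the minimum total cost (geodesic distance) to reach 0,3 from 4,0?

Shortest path: 4,0 → 3,0 → 3,1 → 3,2 → 2,2 → 2,3 → 1,3 → 0,3, total weight = 49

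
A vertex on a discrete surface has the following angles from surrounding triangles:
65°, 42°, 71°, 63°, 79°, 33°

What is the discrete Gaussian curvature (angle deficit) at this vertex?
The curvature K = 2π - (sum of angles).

Sum of angles = 353°. K = 360° - 353° = 7° = 7π/180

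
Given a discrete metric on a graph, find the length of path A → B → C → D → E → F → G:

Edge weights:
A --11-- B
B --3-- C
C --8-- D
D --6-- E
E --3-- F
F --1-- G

Arc length = 11 + 3 + 8 + 6 + 3 + 1 = 32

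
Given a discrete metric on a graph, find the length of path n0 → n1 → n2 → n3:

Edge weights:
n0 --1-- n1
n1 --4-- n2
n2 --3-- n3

Arc length = 1 + 4 + 3 = 8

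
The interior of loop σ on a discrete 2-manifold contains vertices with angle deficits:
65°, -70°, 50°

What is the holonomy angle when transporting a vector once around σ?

Holonomy = total enclosed curvature = 65° + (-70°) + 50° = 45°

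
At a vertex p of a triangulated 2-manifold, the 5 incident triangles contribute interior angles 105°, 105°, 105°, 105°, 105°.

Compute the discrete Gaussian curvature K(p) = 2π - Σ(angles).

Sum of angles = 525°. K = 360° - 525° = -165°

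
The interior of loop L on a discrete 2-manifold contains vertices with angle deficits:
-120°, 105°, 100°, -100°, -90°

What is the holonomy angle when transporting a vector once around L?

Holonomy = total enclosed curvature = (-120°) + 105° + 100° + (-100°) + (-90°) = -105°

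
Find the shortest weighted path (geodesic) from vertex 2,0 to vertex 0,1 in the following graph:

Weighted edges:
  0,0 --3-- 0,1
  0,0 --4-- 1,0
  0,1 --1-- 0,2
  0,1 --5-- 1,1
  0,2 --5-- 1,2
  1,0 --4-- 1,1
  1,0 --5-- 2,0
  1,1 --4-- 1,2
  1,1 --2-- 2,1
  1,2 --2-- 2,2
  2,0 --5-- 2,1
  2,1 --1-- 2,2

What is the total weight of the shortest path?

Shortest path: 2,0 → 2,1 → 1,1 → 0,1, total weight = 12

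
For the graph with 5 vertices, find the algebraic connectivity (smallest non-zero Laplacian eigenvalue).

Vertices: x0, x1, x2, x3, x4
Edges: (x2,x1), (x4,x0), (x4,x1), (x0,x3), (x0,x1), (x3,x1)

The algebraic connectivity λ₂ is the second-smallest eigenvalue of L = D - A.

Degrees: deg(x0) = 3, deg(x1) = 4, deg(x2) = 1, deg(x3) = 2, deg(x4) = 2.
L = D − A with rows/columns ordered (x0, x1, x2, x3, x4):
  [ 3, -1,  0, -1, -1]
  [-1,  4, -1, -1, -1]
  [ 0, -1,  1,  0,  0]
  [-1, -1,  0,  2,  0]
  [-1, -1,  0,  0,  2]
Characteristic polynomial: det(λI − L) = λ(λ − 1)(λ − 2)(λ − 4)(λ − 5).
Roots: λ = 0; (λ − 1) = 0 ⇒ λ = 1; (λ − 2) = 0 ⇒ λ = 2; (λ − 4) = 0 ⇒ λ = 4; (λ − 5) = 0 ⇒ λ = 5.
(Check: the roots sum (with multiplicity) to 12, matching trace L = Σdeg = 2·6 = 12.)
Laplacian eigenvalues: [0.0, 1.0, 2.0, 4.0, 5.0]. Algebraic connectivity (smallest non-zero eigenvalue) = 1.0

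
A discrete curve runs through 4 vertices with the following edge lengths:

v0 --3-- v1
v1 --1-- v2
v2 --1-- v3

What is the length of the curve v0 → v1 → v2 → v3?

Arc length = 3 + 1 + 1 = 5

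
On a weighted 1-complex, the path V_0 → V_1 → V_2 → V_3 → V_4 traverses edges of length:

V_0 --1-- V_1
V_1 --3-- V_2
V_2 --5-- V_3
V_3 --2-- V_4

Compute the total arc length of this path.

Arc length = 1 + 3 + 5 + 2 = 11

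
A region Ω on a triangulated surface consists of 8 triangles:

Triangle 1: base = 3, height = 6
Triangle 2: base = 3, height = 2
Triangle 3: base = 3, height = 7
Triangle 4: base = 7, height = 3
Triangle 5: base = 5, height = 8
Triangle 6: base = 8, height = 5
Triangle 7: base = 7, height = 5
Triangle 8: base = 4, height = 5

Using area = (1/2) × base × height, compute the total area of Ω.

(1/2)×3×6 + (1/2)×3×2 + (1/2)×3×7 + (1/2)×7×3 + (1/2)×5×8 + (1/2)×8×5 + (1/2)×7×5 + (1/2)×4×5 = 100.5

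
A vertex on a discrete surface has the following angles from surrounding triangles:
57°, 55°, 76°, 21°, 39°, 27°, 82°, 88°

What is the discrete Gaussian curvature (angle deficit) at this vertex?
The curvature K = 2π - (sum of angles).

Sum of angles = 445°. K = 360° - 445° = -85° = -17π/36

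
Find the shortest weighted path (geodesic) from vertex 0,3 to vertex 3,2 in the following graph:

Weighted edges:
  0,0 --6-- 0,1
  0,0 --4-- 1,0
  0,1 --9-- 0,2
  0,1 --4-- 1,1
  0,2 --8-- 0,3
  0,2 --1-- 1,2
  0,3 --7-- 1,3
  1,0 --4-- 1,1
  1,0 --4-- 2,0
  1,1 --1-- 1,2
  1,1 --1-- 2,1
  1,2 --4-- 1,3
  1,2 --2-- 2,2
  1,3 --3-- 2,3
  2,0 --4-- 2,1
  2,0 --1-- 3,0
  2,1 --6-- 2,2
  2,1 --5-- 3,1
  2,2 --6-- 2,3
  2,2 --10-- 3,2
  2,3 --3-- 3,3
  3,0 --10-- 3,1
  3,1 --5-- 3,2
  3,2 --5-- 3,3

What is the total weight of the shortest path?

Shortest path: 0,3 → 1,3 → 2,3 → 3,3 → 3,2, total weight = 18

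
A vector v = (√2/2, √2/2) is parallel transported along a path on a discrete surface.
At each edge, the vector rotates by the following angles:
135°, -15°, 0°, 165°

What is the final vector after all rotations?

Total rotation: 135° + (-15°) + 0° + 165° = 285° ≡ -75° (mod 360°). Final vector: (0.8660, -0.5000)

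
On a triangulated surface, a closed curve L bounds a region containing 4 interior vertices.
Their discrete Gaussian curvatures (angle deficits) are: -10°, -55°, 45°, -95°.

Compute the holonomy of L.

Holonomy = total enclosed curvature = (-10°) + (-55°) + 45° + (-95°) = -115°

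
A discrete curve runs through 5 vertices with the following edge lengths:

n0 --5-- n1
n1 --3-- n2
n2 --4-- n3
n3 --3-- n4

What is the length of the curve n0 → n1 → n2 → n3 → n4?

Arc length = 5 + 3 + 4 + 3 = 15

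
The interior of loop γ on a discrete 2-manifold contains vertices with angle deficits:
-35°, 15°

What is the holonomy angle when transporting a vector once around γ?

Holonomy = total enclosed curvature = (-35°) + 15° = -20°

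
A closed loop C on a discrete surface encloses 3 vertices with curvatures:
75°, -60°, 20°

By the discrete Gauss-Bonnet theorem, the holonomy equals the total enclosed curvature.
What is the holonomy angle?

Holonomy = total enclosed curvature = 75° + (-60°) + 20° = 35°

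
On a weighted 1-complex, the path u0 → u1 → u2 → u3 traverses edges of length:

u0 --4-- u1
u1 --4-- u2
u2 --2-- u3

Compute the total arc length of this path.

Arc length = 4 + 4 + 2 = 10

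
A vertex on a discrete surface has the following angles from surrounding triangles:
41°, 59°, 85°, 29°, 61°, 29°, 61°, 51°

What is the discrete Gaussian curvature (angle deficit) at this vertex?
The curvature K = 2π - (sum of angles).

Sum of angles = 416°. K = 360° - 416° = -56° = -14π/45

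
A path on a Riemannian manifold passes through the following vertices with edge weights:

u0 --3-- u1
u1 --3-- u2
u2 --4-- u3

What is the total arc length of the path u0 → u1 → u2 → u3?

Arc length = 3 + 3 + 4 = 10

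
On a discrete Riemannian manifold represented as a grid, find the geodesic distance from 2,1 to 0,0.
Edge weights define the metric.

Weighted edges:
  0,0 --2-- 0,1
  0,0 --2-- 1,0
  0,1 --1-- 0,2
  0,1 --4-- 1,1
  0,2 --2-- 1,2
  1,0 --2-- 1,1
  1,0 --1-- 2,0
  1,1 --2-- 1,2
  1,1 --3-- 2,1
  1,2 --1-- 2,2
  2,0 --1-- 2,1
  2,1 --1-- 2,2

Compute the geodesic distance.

Shortest path: 2,1 → 2,0 → 1,0 → 0,0, total weight = 4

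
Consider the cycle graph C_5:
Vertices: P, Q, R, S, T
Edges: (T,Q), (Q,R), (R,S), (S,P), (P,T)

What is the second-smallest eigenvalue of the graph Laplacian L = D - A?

The cycle graph C_n has Laplacian eigenvalues λ_k = 2 − 2cos(2πk/n), k = 0, 1, …, n−1. Here n = 5:
k=0: 2 − 2cos(0) = 0.0; k=1: 2 − 2cos(2π/5) = 1.382; k=2: 2 − 2cos(4π/5) = 3.618; k=3: 2 − 2cos(6π/5) = 3.618; k=4: 2 − 2cos(8π/5) = 1.382.
Laplacian eigenvalues: [0.0, 1.382, 1.382, 3.618, 3.618]. Algebraic connectivity (smallest non-zero eigenvalue) = 1.382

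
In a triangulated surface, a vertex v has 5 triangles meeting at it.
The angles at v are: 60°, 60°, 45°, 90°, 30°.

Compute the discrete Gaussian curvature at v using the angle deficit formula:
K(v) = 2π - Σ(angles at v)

Sum of angles = 285°. K = 360° - 285° = 75°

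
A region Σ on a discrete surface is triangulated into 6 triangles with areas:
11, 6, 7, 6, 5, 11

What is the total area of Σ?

11 + 6 + 7 + 6 + 5 + 11 = 46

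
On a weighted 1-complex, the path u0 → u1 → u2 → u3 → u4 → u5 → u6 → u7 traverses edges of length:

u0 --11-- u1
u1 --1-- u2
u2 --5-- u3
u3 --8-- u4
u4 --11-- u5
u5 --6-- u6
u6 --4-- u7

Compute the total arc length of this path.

Arc length = 11 + 1 + 5 + 8 + 11 + 6 + 4 = 46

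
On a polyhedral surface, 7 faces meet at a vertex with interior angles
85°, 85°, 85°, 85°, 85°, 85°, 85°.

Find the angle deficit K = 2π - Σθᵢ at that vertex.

Sum of angles = 595°. K = 360° - 595° = -235°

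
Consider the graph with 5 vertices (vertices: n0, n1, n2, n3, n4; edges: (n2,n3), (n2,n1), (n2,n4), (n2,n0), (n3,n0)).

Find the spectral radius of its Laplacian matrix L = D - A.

Degrees: deg(n0) = 2, deg(n1) = 1, deg(n2) = 4, deg(n3) = 2, deg(n4) = 1.
L = D − A with rows/columns ordered (n0, n1, n2, n3, n4):
  [ 2,  0, -1, -1,  0]
  [ 0,  1, -1,  0,  0]
  [-1, -1,  4, -1, -1]
  [-1,  0, -1,  2,  0]
  [ 0,  0, -1,  0,  1]
Characteristic polynomial: det(λI − L) = λ(λ − 1)²(λ − 3)(λ − 5).
Roots: λ = 0; (λ − 1) = 0 ⇒ λ = 1 (multiplicity 2); (λ − 3) = 0 ⇒ λ = 3; (λ − 5) = 0 ⇒ λ = 5.
(Check: the roots sum (with multiplicity) to 10, matching trace L = Σdeg = 2·5 = 10.)
Laplacian eigenvalues: [0.0, 1.0, 1.0, 3.0, 5.0]. Largest eigenvalue (spectral radius) = 5.0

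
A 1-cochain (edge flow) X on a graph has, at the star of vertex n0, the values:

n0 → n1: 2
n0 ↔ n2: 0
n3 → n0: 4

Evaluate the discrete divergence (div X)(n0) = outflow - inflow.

Divergence = sum of outgoing flows = 2 + 0 + (-4) = -2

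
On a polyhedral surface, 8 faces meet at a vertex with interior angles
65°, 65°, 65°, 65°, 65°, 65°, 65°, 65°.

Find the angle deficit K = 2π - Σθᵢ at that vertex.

Sum of angles = 520°. K = 360° - 520° = -160° = -8π/9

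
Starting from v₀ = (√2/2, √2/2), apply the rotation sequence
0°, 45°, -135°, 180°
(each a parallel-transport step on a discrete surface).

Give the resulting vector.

Total rotation: 0° + 45° + (-135°) + 180° = 90°. Final vector: (-0.7071, 0.7071)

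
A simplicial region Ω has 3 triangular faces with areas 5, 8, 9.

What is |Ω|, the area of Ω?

5 + 8 + 9 = 22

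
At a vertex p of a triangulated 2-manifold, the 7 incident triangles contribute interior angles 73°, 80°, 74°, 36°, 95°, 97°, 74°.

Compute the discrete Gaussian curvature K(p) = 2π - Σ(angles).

Sum of angles = 529°. K = 360° - 529° = -169° = -169π/180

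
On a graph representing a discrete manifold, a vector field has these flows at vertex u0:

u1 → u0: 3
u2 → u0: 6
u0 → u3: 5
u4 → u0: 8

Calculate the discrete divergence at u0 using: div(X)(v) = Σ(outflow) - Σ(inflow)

Divergence = sum of outgoing flows = (-3) + (-6) + 5 + (-8) = -12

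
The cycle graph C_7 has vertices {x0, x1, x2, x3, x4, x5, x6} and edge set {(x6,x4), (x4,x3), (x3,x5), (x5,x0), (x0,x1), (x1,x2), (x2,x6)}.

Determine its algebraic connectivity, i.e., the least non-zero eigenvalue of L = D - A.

The cycle graph C_n has Laplacian eigenvalues λ_k = 2 − 2cos(2πk/n), k = 0, 1, …, n−1. Here n = 7:
k=0: 2 − 2cos(0) = 0.0; k=1: 2 − 2cos(2π/7) = 0.753; k=2: 2 − 2cos(4π/7) = 2.445; k=3: 2 − 2cos(6π/7) = 3.8019; k=4: 2 − 2cos(8π/7) = 3.8019; k=5: 2 − 2cos(10π/7) = 2.445; k=6: 2 − 2cos(12π/7) = 0.753.
Laplacian eigenvalues: [0.0, 0.753, 0.753, 2.445, 2.445, 3.8019, 3.8019]. Algebraic connectivity (smallest non-zero eigenvalue) = 0.753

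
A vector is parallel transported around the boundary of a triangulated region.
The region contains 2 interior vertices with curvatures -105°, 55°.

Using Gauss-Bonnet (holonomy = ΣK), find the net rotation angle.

Holonomy = total enclosed curvature = (-105°) + 55° = -50°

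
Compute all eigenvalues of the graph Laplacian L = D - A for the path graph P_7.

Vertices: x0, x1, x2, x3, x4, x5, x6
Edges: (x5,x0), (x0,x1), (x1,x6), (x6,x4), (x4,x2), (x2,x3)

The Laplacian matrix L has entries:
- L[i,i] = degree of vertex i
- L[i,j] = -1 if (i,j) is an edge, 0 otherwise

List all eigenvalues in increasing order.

The path graph P_n has Laplacian eigenvalues λ_k = 2 − 2cos(kπ/n), k = 0, 1, …, n−1. Here n = 7:
k=0: 2 − 2cos(0) = 0.0; k=1: 2 − 2cos(π/7) = 0.1981; k=2: 2 − 2cos(2π/7) = 0.753; k=3: 2 − 2cos(3π/7) = 1.555; k=4: 2 − 2cos(4π/7) = 2.445; k=5: 2 − 2cos(5π/7) = 3.247; k=6: 2 − 2cos(6π/7) = 3.8019.
Laplacian eigenvalues (increasing order): [0.0, 0.1981, 0.753, 1.555, 2.445, 3.247, 3.8019]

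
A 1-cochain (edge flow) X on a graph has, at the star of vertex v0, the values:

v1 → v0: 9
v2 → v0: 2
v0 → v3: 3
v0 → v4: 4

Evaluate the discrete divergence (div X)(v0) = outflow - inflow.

Divergence = sum of outgoing flows = (-9) + (-2) + 3 + 4 = -4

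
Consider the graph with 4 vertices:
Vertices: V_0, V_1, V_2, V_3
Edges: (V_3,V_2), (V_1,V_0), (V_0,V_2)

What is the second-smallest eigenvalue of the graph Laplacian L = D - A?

Degrees: deg(V_0) = 2, deg(V_1) = 1, deg(V_2) = 2, deg(V_3) = 1.
L = D − A with rows/columns ordered (V_0, V_1, V_2, V_3):
  [ 2, -1, -1,  0]
  [-1,  1,  0,  0]
  [-1,  0,  2, -1]
  [ 0,  0, -1,  1]
Characteristic polynomial: det(λI − L) = λ(λ² − 4λ + 2)(λ − 2).
Roots: λ = 0; (λ² − 4λ + 2) = 0 ⇒ λ = 2 ± √2 ≈ 0.5858, 3.4142; (λ − 2) = 0 ⇒ λ = 2.
(Check: the roots sum (with multiplicity) to 6, matching trace L = Σdeg = 2·3 = 6.)
Laplacian eigenvalues: [0.0, 0.5858, 2.0, 3.4142]. Algebraic connectivity (smallest non-zero eigenvalue) = 0.5858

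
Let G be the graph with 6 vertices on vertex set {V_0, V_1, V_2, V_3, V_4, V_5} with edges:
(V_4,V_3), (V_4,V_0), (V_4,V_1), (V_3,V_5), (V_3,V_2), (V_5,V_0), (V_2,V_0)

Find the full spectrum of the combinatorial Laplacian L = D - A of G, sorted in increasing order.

Degrees: deg(V_0) = 3, deg(V_1) = 1, deg(V_2) = 2, deg(V_3) = 3, deg(V_4) = 3, deg(V_5) = 2.
L = D − A with rows/columns ordered (V_0, V_1, V_2, V_3, V_4, V_5):
  [ 3,  0, -1,  0, -1, -1]
  [ 0,  1,  0,  0, -1,  0]
  [-1,  0,  2, -1,  0,  0]
  [ 0,  0, -1,  3, -1, -1]
  [-1, -1,  0, -1,  3,  0]
  [-1,  0,  0, -1,  0,  2]
Characteristic polynomial: det(λI − L) = λ(λ² − 6λ + 4)(λ − 2)(λ − 3)².
Roots: λ = 0; (λ² − 6λ + 4) = 0 ⇒ λ = 3 ± √5 ≈ 0.7639, 5.2361; (λ − 2) = 0 ⇒ λ = 2; (λ − 3) = 0 ⇒ λ = 3 (multiplicity 2).
(Check: the roots sum (with multiplicity) to 14, matching trace L = Σdeg = 2·7 = 14.)
Laplacian eigenvalues (increasing order): [0.0, 0.7639, 2.0, 3.0, 3.0, 5.2361]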